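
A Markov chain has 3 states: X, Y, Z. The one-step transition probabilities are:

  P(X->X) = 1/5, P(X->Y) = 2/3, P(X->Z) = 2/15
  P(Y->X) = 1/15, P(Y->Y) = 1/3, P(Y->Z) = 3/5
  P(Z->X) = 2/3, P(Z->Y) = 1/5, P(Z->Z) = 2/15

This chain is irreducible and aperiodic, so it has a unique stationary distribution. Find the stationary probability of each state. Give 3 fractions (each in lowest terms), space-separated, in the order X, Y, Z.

Answer: 103/349 136/349 110/349

Derivation:
The stationary distribution satisfies pi = pi * P, i.e.:
  pi_X = 1/5*pi_X + 1/15*pi_Y + 2/3*pi_Z
  pi_Y = 2/3*pi_X + 1/3*pi_Y + 1/5*pi_Z
  pi_Z = 2/15*pi_X + 3/5*pi_Y + 2/15*pi_Z
with normalization: pi_X + pi_Y + pi_Z = 1.

Using the first 2 balance equations plus normalization, the linear system A*pi = b is:
  [-4/5, 1/15, 2/3] . pi = 0
  [2/3, -2/3, 1/5] . pi = 0
  [1, 1, 1] . pi = 1

Solving yields:
  pi_X = 103/349
  pi_Y = 136/349
  pi_Z = 110/349

Verification (pi * P):
  103/349*1/5 + 136/349*1/15 + 110/349*2/3 = 103/349 = pi_X  (ok)
  103/349*2/3 + 136/349*1/3 + 110/349*1/5 = 136/349 = pi_Y  (ok)
  103/349*2/15 + 136/349*3/5 + 110/349*2/15 = 110/349 = pi_Z  (ok)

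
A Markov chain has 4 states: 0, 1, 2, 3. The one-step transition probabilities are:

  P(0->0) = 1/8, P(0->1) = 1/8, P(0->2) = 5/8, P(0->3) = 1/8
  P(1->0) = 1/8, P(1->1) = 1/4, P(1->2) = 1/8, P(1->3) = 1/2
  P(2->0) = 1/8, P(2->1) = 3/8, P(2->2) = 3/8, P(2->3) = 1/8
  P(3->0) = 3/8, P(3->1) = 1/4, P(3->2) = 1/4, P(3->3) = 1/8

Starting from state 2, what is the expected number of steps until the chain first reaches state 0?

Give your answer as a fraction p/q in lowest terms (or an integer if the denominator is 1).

Answer: 200/37

Derivation:
Let h_i = expected steps to first reach 0 from state i.
Boundary: h_0 = 0.
First-step equations for the other states:
  h_1 = 1 + 1/8*h_0 + 1/4*h_1 + 1/8*h_2 + 1/2*h_3
  h_2 = 1 + 1/8*h_0 + 3/8*h_1 + 3/8*h_2 + 1/8*h_3
  h_3 = 1 + 3/8*h_0 + 1/4*h_1 + 1/4*h_2 + 1/8*h_3

Substituting h_0 = 0 and rearranging gives the linear system (I - Q) h = 1:
  [3/4, -1/8, -1/2] . (h_1, h_2, h_3) = 1
  [-3/8, 5/8, -1/8] . (h_1, h_2, h_3) = 1
  [-1/4, -1/4, 7/8] . (h_1, h_2, h_3) = 1

Solving yields:
  h_1 = 184/37
  h_2 = 200/37
  h_3 = 152/37

Starting state is 2, so the expected hitting time is h_2 = 200/37.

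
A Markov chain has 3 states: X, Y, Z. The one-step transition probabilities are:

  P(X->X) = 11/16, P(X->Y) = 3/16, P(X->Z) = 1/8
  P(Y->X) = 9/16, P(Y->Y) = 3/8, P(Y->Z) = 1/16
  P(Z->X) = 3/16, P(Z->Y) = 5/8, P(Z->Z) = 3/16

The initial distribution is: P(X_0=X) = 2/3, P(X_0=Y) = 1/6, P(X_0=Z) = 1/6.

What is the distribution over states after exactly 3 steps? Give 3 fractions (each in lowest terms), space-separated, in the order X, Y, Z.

Propagating the distribution step by step (d_{t+1} = d_t * P):
d_0 = (X=2/3, Y=1/6, Z=1/6)
  d_1[X] = 2/3*11/16 + 1/6*9/16 + 1/6*3/16 = 7/12
  d_1[Y] = 2/3*3/16 + 1/6*3/8 + 1/6*5/8 = 7/24
  d_1[Z] = 2/3*1/8 + 1/6*1/16 + 1/6*3/16 = 1/8
d_1 = (X=7/12, Y=7/24, Z=1/8)
  d_2[X] = 7/12*11/16 + 7/24*9/16 + 1/8*3/16 = 113/192
  d_2[Y] = 7/12*3/16 + 7/24*3/8 + 1/8*5/8 = 19/64
  d_2[Z] = 7/12*1/8 + 7/24*1/16 + 1/8*3/16 = 11/96
d_2 = (X=113/192, Y=19/64, Z=11/96)
  d_3[X] = 113/192*11/16 + 19/64*9/16 + 11/96*3/16 = 911/1536
  d_3[Y] = 113/192*3/16 + 19/64*3/8 + 11/96*5/8 = 901/3072
  d_3[Z] = 113/192*1/8 + 19/64*1/16 + 11/96*3/16 = 349/3072
d_3 = (X=911/1536, Y=901/3072, Z=349/3072)

Answer: 911/1536 901/3072 349/3072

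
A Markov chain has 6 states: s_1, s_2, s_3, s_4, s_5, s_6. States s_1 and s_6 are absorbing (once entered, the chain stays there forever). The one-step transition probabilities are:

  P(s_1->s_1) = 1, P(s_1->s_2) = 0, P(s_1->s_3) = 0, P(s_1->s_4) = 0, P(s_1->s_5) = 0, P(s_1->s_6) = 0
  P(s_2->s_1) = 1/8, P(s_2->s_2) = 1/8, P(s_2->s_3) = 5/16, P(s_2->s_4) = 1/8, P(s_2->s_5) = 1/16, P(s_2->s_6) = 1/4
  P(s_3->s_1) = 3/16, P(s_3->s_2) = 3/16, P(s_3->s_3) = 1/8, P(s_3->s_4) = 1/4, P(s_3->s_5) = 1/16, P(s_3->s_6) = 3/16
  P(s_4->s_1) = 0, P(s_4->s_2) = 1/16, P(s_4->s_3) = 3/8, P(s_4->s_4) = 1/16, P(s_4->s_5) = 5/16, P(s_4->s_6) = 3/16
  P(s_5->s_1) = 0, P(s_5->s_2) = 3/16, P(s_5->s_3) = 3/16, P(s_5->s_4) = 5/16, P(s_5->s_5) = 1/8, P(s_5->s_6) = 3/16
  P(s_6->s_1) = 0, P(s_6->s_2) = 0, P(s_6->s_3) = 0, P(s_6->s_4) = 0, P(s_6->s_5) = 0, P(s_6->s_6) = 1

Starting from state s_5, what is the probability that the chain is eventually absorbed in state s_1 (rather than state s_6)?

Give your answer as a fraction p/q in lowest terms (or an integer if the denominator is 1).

Answer: 13/54

Derivation:
Let a_i = P(absorbed in s_1 | start in state i).
Boundary conditions: a_s_1 = 1, a_s_6 = 0.
For each transient state i, a_i = sum_j P(i->j) * a_j:
  a_s_2 = 1/8*a_s_1 + 1/8*a_s_2 + 5/16*a_s_3 + 1/8*a_s_4 + 1/16*a_s_5 + 1/4*a_s_6
  a_s_3 = 3/16*a_s_1 + 3/16*a_s_2 + 1/8*a_s_3 + 1/4*a_s_4 + 1/16*a_s_5 + 3/16*a_s_6
  a_s_4 = 0*a_s_1 + 1/16*a_s_2 + 3/8*a_s_3 + 1/16*a_s_4 + 5/16*a_s_5 + 3/16*a_s_6
  a_s_5 = 0*a_s_1 + 3/16*a_s_2 + 3/16*a_s_3 + 5/16*a_s_4 + 1/8*a_s_5 + 3/16*a_s_6

Substituting a_s_1 = 1 and a_s_6 = 0, rearrange to (I - Q) a = r where r[i] = P(i -> s_1):
  [7/8, -5/16, -1/8, -1/16] . (a_s_2, a_s_3, a_s_4, a_s_5) = 1/8
  [-3/16, 7/8, -1/4, -1/16] . (a_s_2, a_s_3, a_s_4, a_s_5) = 3/16
  [-1/16, -3/8, 15/16, -5/16] . (a_s_2, a_s_3, a_s_4, a_s_5) = 0
  [-3/16, -3/16, -5/16, 7/8] . (a_s_2, a_s_3, a_s_4, a_s_5) = 0

Solving yields:
  a_s_2 = 89/270
  a_s_3 = 101/270
  a_s_4 = 34/135
  a_s_5 = 13/54

Starting state is s_5, so the absorption probability is a_s_5 = 13/54.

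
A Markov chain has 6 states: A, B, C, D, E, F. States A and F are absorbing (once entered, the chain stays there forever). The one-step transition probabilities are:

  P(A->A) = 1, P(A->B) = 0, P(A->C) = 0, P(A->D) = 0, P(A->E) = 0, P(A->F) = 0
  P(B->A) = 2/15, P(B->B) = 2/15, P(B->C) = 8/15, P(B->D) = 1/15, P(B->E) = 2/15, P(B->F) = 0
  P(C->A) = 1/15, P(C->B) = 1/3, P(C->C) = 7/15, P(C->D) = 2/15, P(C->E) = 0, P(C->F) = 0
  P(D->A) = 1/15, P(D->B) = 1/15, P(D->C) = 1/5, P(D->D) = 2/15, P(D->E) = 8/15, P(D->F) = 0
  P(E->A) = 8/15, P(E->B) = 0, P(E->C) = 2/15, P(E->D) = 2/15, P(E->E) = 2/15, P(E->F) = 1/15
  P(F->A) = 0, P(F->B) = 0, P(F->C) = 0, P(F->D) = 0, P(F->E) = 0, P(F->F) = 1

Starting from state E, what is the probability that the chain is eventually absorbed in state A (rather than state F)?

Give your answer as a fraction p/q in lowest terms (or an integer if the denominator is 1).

Answer: 1340/1483

Derivation:
Let a_i = P(absorbed in A | start in state i).
Boundary conditions: a_A = 1, a_F = 0.
For each transient state i, a_i = sum_j P(i->j) * a_j:
  a_B = 2/15*a_A + 2/15*a_B + 8/15*a_C + 1/15*a_D + 2/15*a_E + 0*a_F
  a_C = 1/15*a_A + 1/3*a_B + 7/15*a_C + 2/15*a_D + 0*a_E + 0*a_F
  a_D = 1/15*a_A + 1/15*a_B + 1/5*a_C + 2/15*a_D + 8/15*a_E + 0*a_F
  a_E = 8/15*a_A + 0*a_B + 2/15*a_C + 2/15*a_D + 2/15*a_E + 1/15*a_F

Substituting a_A = 1 and a_F = 0, rearrange to (I - Q) a = r where r[i] = P(i -> A):
  [13/15, -8/15, -1/15, -2/15] . (a_B, a_C, a_D, a_E) = 2/15
  [-1/3, 8/15, -2/15, 0] . (a_B, a_C, a_D, a_E) = 1/15
  [-1/15, -1/5, 13/15, -8/15] . (a_B, a_C, a_D, a_E) = 1/15
  [0, -2/15, -2/15, 13/15] . (a_B, a_C, a_D, a_E) = 8/15

Solving yields:
  a_B = 7027/7415
  a_C = 7033/7415
  a_D = 6857/7415
  a_E = 1340/1483

Starting state is E, so the absorption probability is a_E = 1340/1483.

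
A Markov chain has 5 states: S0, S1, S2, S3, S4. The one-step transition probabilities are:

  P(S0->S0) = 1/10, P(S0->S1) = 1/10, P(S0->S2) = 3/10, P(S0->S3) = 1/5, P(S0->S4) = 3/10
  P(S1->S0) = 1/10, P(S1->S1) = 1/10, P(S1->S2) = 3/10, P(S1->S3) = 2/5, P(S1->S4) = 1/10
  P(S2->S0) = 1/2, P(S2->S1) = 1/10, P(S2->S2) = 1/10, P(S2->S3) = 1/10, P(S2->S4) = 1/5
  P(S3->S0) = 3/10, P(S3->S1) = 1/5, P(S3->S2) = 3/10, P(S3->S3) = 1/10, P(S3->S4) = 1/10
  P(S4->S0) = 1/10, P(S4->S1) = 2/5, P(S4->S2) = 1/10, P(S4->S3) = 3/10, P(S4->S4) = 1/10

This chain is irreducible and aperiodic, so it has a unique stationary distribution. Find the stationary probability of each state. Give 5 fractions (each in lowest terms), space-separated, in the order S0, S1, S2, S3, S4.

Answer: 191/829 142/829 184/829 345/1658 279/1658

Derivation:
The stationary distribution satisfies pi = pi * P, i.e.:
  pi_S0 = 1/10*pi_S0 + 1/10*pi_S1 + 1/2*pi_S2 + 3/10*pi_S3 + 1/10*pi_S4
  pi_S1 = 1/10*pi_S0 + 1/10*pi_S1 + 1/10*pi_S2 + 1/5*pi_S3 + 2/5*pi_S4
  pi_S2 = 3/10*pi_S0 + 3/10*pi_S1 + 1/10*pi_S2 + 3/10*pi_S3 + 1/10*pi_S4
  pi_S3 = 1/5*pi_S0 + 2/5*pi_S1 + 1/10*pi_S2 + 1/10*pi_S3 + 3/10*pi_S4
  pi_S4 = 3/10*pi_S0 + 1/10*pi_S1 + 1/5*pi_S2 + 1/10*pi_S3 + 1/10*pi_S4
with normalization: pi_S0 + pi_S1 + pi_S2 + pi_S3 + pi_S4 = 1.

Using the first 4 balance equations plus normalization, the linear system A*pi = b is:
  [-9/10, 1/10, 1/2, 3/10, 1/10] . pi = 0
  [1/10, -9/10, 1/10, 1/5, 2/5] . pi = 0
  [3/10, 3/10, -9/10, 3/10, 1/10] . pi = 0
  [1/5, 2/5, 1/10, -9/10, 3/10] . pi = 0
  [1, 1, 1, 1, 1] . pi = 1

Solving yields:
  pi_S0 = 191/829
  pi_S1 = 142/829
  pi_S2 = 184/829
  pi_S3 = 345/1658
  pi_S4 = 279/1658

Verification (pi * P):
  191/829*1/10 + 142/829*1/10 + 184/829*1/2 + 345/1658*3/10 + 279/1658*1/10 = 191/829 = pi_S0  (ok)
  191/829*1/10 + 142/829*1/10 + 184/829*1/10 + 345/1658*1/5 + 279/1658*2/5 = 142/829 = pi_S1  (ok)
  191/829*3/10 + 142/829*3/10 + 184/829*1/10 + 345/1658*3/10 + 279/1658*1/10 = 184/829 = pi_S2  (ok)
  191/829*1/5 + 142/829*2/5 + 184/829*1/10 + 345/1658*1/10 + 279/1658*3/10 = 345/1658 = pi_S3  (ok)
  191/829*3/10 + 142/829*1/10 + 184/829*1/5 + 345/1658*1/10 + 279/1658*1/10 = 279/1658 = pi_S4  (ok)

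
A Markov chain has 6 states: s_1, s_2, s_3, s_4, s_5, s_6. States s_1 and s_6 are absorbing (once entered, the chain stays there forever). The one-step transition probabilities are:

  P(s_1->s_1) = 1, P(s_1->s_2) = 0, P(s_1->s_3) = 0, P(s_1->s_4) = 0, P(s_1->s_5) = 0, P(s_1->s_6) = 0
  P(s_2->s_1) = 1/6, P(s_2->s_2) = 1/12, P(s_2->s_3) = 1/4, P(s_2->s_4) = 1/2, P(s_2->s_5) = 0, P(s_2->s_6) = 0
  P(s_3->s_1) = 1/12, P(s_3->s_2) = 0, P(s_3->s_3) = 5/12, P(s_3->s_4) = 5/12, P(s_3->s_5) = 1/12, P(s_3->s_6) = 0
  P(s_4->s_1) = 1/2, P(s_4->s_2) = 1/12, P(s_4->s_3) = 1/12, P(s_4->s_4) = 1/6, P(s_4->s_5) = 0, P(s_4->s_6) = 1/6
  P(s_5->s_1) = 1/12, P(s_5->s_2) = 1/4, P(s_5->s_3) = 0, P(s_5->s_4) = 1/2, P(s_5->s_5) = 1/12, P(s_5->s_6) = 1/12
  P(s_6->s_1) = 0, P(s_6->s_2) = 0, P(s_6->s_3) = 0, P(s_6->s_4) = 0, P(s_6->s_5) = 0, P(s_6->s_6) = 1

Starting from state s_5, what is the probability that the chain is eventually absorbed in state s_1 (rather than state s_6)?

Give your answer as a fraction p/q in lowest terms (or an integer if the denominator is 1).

Answer: 197/271

Derivation:
Let a_i = P(absorbed in s_1 | start in state i).
Boundary conditions: a_s_1 = 1, a_s_6 = 0.
For each transient state i, a_i = sum_j P(i->j) * a_j:
  a_s_2 = 1/6*a_s_1 + 1/12*a_s_2 + 1/4*a_s_3 + 1/2*a_s_4 + 0*a_s_5 + 0*a_s_6
  a_s_3 = 1/12*a_s_1 + 0*a_s_2 + 5/12*a_s_3 + 5/12*a_s_4 + 1/12*a_s_5 + 0*a_s_6
  a_s_4 = 1/2*a_s_1 + 1/12*a_s_2 + 1/12*a_s_3 + 1/6*a_s_4 + 0*a_s_5 + 1/6*a_s_6
  a_s_5 = 1/12*a_s_1 + 1/4*a_s_2 + 0*a_s_3 + 1/2*a_s_4 + 1/12*a_s_5 + 1/12*a_s_6

Substituting a_s_1 = 1 and a_s_6 = 0, rearrange to (I - Q) a = r where r[i] = P(i -> s_1):
  [11/12, -1/4, -1/2, 0] . (a_s_2, a_s_3, a_s_4, a_s_5) = 1/6
  [0, 7/12, -5/12, -1/12] . (a_s_2, a_s_3, a_s_4, a_s_5) = 1/12
  [-1/12, -1/12, 5/6, 0] . (a_s_2, a_s_3, a_s_4, a_s_5) = 1/2
  [-1/4, 0, -1/2, 11/12] . (a_s_2, a_s_3, a_s_4, a_s_5) = 1/12

Solving yields:
  a_s_2 = 220/271
  a_s_3 = 214/271
  a_s_4 = 206/271
  a_s_5 = 197/271

Starting state is s_5, so the absorption probability is a_s_5 = 197/271.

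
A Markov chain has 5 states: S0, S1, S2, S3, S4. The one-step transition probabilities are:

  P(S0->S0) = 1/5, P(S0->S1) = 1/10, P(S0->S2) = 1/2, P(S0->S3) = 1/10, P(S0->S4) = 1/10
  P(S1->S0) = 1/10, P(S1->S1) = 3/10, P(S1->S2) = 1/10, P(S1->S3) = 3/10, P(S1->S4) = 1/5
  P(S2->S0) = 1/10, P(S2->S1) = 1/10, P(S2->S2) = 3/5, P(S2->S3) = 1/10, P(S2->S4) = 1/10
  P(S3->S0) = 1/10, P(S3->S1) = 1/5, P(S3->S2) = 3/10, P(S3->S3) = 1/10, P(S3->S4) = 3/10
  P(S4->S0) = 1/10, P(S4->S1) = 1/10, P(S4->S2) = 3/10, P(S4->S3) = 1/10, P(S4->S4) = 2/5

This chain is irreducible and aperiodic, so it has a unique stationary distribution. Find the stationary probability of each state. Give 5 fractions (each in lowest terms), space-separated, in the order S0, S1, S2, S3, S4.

Answer: 1/9 11/78 344/819 5/39 109/546

Derivation:
The stationary distribution satisfies pi = pi * P, i.e.:
  pi_S0 = 1/5*pi_S0 + 1/10*pi_S1 + 1/10*pi_S2 + 1/10*pi_S3 + 1/10*pi_S4
  pi_S1 = 1/10*pi_S0 + 3/10*pi_S1 + 1/10*pi_S2 + 1/5*pi_S3 + 1/10*pi_S4
  pi_S2 = 1/2*pi_S0 + 1/10*pi_S1 + 3/5*pi_S2 + 3/10*pi_S3 + 3/10*pi_S4
  pi_S3 = 1/10*pi_S0 + 3/10*pi_S1 + 1/10*pi_S2 + 1/10*pi_S3 + 1/10*pi_S4
  pi_S4 = 1/10*pi_S0 + 1/5*pi_S1 + 1/10*pi_S2 + 3/10*pi_S3 + 2/5*pi_S4
with normalization: pi_S0 + pi_S1 + pi_S2 + pi_S3 + pi_S4 = 1.

Using the first 4 balance equations plus normalization, the linear system A*pi = b is:
  [-4/5, 1/10, 1/10, 1/10, 1/10] . pi = 0
  [1/10, -7/10, 1/10, 1/5, 1/10] . pi = 0
  [1/2, 1/10, -2/5, 3/10, 3/10] . pi = 0
  [1/10, 3/10, 1/10, -9/10, 1/10] . pi = 0
  [1, 1, 1, 1, 1] . pi = 1

Solving yields:
  pi_S0 = 1/9
  pi_S1 = 11/78
  pi_S2 = 344/819
  pi_S3 = 5/39
  pi_S4 = 109/546

Verification (pi * P):
  1/9*1/5 + 11/78*1/10 + 344/819*1/10 + 5/39*1/10 + 109/546*1/10 = 1/9 = pi_S0  (ok)
  1/9*1/10 + 11/78*3/10 + 344/819*1/10 + 5/39*1/5 + 109/546*1/10 = 11/78 = pi_S1  (ok)
  1/9*1/2 + 11/78*1/10 + 344/819*3/5 + 5/39*3/10 + 109/546*3/10 = 344/819 = pi_S2  (ok)
  1/9*1/10 + 11/78*3/10 + 344/819*1/10 + 5/39*1/10 + 109/546*1/10 = 5/39 = pi_S3  (ok)
  1/9*1/10 + 11/78*1/5 + 344/819*1/10 + 5/39*3/10 + 109/546*2/5 = 109/546 = pi_S4  (ok)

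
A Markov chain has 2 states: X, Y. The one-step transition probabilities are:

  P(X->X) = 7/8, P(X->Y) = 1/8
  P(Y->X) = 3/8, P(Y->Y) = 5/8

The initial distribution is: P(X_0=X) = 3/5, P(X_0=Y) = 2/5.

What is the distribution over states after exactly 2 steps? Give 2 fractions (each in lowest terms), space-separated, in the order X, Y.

Answer: 57/80 23/80

Derivation:
Propagating the distribution step by step (d_{t+1} = d_t * P):
d_0 = (X=3/5, Y=2/5)
  d_1[X] = 3/5*7/8 + 2/5*3/8 = 27/40
  d_1[Y] = 3/5*1/8 + 2/5*5/8 = 13/40
d_1 = (X=27/40, Y=13/40)
  d_2[X] = 27/40*7/8 + 13/40*3/8 = 57/80
  d_2[Y] = 27/40*1/8 + 13/40*5/8 = 23/80
d_2 = (X=57/80, Y=23/80)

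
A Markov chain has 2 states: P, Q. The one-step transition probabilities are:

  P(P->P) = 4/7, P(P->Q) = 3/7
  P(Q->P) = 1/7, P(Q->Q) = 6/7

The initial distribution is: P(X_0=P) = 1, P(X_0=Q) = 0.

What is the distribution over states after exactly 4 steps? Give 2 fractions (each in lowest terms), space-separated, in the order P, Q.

Answer: 661/2401 1740/2401

Derivation:
Propagating the distribution step by step (d_{t+1} = d_t * P):
d_0 = (P=1, Q=0)
  d_1[P] = 1*4/7 + 0*1/7 = 4/7
  d_1[Q] = 1*3/7 + 0*6/7 = 3/7
d_1 = (P=4/7, Q=3/7)
  d_2[P] = 4/7*4/7 + 3/7*1/7 = 19/49
  d_2[Q] = 4/7*3/7 + 3/7*6/7 = 30/49
d_2 = (P=19/49, Q=30/49)
  d_3[P] = 19/49*4/7 + 30/49*1/7 = 106/343
  d_3[Q] = 19/49*3/7 + 30/49*6/7 = 237/343
d_3 = (P=106/343, Q=237/343)
  d_4[P] = 106/343*4/7 + 237/343*1/7 = 661/2401
  d_4[Q] = 106/343*3/7 + 237/343*6/7 = 1740/2401
d_4 = (P=661/2401, Q=1740/2401)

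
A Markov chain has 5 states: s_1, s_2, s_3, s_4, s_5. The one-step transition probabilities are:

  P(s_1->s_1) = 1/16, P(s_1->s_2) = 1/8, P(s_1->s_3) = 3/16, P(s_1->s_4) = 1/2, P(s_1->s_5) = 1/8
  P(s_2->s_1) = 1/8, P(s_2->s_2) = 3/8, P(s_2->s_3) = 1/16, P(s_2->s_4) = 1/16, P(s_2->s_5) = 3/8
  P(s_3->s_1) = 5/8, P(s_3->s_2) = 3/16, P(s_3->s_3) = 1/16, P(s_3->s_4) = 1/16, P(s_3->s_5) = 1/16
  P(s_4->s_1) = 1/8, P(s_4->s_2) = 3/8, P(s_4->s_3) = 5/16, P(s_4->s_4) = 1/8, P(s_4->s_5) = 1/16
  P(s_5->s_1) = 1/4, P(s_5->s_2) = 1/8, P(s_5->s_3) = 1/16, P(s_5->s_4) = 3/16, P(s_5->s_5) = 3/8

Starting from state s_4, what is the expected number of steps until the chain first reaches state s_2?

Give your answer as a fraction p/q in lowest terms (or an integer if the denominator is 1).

Let h_i = expected steps to first reach s_2 from state i.
Boundary: h_s_2 = 0.
First-step equations for the other states:
  h_s_1 = 1 + 1/16*h_s_1 + 1/8*h_s_2 + 3/16*h_s_3 + 1/2*h_s_4 + 1/8*h_s_5
  h_s_3 = 1 + 5/8*h_s_1 + 3/16*h_s_2 + 1/16*h_s_3 + 1/16*h_s_4 + 1/16*h_s_5
  h_s_4 = 1 + 1/8*h_s_1 + 3/8*h_s_2 + 5/16*h_s_3 + 1/8*h_s_4 + 1/16*h_s_5
  h_s_5 = 1 + 1/4*h_s_1 + 1/8*h_s_2 + 1/16*h_s_3 + 3/16*h_s_4 + 3/8*h_s_5

Substituting h_s_2 = 0 and rearranging gives the linear system (I - Q) h = 1:
  [15/16, -3/16, -1/2, -1/8] . (h_s_1, h_s_3, h_s_4, h_s_5) = 1
  [-5/8, 15/16, -1/16, -1/16] . (h_s_1, h_s_3, h_s_4, h_s_5) = 1
  [-1/8, -5/16, 7/8, -1/16] . (h_s_1, h_s_3, h_s_4, h_s_5) = 1
  [-1/4, -1/16, -3/16, 5/8] . (h_s_1, h_s_3, h_s_4, h_s_5) = 1

Solving yields:
  h_s_1 = 76640/15749
  h_s_3 = 77552/15749
  h_s_4 = 62528/15749
  h_s_5 = 82368/15749

Starting state is s_4, so the expected hitting time is h_s_4 = 62528/15749.

Answer: 62528/15749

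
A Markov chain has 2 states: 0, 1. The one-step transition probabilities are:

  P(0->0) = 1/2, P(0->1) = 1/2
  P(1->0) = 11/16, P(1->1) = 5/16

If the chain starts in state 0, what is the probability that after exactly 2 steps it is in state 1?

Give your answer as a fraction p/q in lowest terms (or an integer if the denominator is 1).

Answer: 13/32

Derivation:
Computing P^2 by repeated multiplication:
P^1 =
  0: [1/2, 1/2]
  1: [11/16, 5/16]
P^2 =
  0: [19/32, 13/32]
  1: [143/256, 113/256]

(P^2)[0 -> 1] = 13/32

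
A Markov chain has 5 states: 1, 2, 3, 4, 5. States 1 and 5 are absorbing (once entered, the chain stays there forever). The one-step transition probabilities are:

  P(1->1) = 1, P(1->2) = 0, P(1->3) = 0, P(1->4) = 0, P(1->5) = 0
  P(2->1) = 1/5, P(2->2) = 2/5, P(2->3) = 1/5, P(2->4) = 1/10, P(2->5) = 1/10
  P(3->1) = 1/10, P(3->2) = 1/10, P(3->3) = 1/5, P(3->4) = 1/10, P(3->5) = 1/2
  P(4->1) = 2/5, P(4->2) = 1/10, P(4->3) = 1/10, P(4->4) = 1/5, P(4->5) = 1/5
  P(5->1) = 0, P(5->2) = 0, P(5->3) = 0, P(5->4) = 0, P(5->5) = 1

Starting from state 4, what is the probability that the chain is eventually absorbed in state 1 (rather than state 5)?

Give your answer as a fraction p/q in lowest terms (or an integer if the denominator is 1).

Answer: 70/117

Derivation:
Let a_i = P(absorbed in 1 | start in state i).
Boundary conditions: a_1 = 1, a_5 = 0.
For each transient state i, a_i = sum_j P(i->j) * a_j:
  a_2 = 1/5*a_1 + 2/5*a_2 + 1/5*a_3 + 1/10*a_4 + 1/10*a_5
  a_3 = 1/10*a_1 + 1/10*a_2 + 1/5*a_3 + 1/10*a_4 + 1/2*a_5
  a_4 = 2/5*a_1 + 1/10*a_2 + 1/10*a_3 + 1/5*a_4 + 1/5*a_5

Substituting a_1 = 1 and a_5 = 0, rearrange to (I - Q) a = r where r[i] = P(i -> 1):
  [3/5, -1/5, -1/10] . (a_2, a_3, a_4) = 1/5
  [-1/10, 4/5, -1/10] . (a_2, a_3, a_4) = 1/10
  [-1/10, -1/10, 4/5] . (a_2, a_3, a_4) = 2/5

Solving yields:
  a_2 = 61/117
  a_3 = 31/117
  a_4 = 70/117

Starting state is 4, so the absorption probability is a_4 = 70/117.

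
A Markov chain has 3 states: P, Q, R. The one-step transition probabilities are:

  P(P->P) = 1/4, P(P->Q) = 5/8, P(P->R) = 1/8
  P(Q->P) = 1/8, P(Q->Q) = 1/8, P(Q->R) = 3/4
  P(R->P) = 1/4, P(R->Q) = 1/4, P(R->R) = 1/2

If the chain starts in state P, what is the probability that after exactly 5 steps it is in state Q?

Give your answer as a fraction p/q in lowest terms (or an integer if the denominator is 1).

Computing P^5 by repeated multiplication:
P^1 =
  P: [1/4, 5/8, 1/8]
  Q: [1/8, 1/8, 3/4]
  R: [1/4, 1/4, 1/2]
P^2 =
  P: [11/64, 17/64, 9/16]
  Q: [15/64, 9/32, 31/64]
  R: [7/32, 5/16, 15/32]
P^3 =
  P: [111/512, 9/32, 257/512]
  Q: [55/256, 155/512, 247/512]
  R: [27/128, 75/256, 127/256]
P^4 =
  P: [55/256, 1213/4096, 2003/4096]
  Q: [869/4096, 1199/4096, 507/1024]
  R: [437/2048, 599/2048, 253/512]
P^5 =
  P: [6979/32768, 9619/32768, 8085/16384]
  Q: [6993/32768, 75/256, 16175/32768]
  R: [3497/16384, 601/2048, 8079/16384]

(P^5)[P -> Q] = 9619/32768

Answer: 9619/32768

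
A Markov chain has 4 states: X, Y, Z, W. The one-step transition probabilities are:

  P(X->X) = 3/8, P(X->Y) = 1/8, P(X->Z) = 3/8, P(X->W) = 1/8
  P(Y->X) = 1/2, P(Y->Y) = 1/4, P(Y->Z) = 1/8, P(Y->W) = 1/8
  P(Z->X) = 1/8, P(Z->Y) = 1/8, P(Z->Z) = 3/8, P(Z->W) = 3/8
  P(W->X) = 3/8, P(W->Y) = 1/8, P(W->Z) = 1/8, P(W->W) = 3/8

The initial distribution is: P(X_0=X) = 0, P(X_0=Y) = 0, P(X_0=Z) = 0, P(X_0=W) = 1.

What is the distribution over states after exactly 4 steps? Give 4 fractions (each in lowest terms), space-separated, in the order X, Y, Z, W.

Answer: 1325/4096 585/4096 567/2048 263/1024

Derivation:
Propagating the distribution step by step (d_{t+1} = d_t * P):
d_0 = (X=0, Y=0, Z=0, W=1)
  d_1[X] = 0*3/8 + 0*1/2 + 0*1/8 + 1*3/8 = 3/8
  d_1[Y] = 0*1/8 + 0*1/4 + 0*1/8 + 1*1/8 = 1/8
  d_1[Z] = 0*3/8 + 0*1/8 + 0*3/8 + 1*1/8 = 1/8
  d_1[W] = 0*1/8 + 0*1/8 + 0*3/8 + 1*3/8 = 3/8
d_1 = (X=3/8, Y=1/8, Z=1/8, W=3/8)
  d_2[X] = 3/8*3/8 + 1/8*1/2 + 1/8*1/8 + 3/8*3/8 = 23/64
  d_2[Y] = 3/8*1/8 + 1/8*1/4 + 1/8*1/8 + 3/8*1/8 = 9/64
  d_2[Z] = 3/8*3/8 + 1/8*1/8 + 1/8*3/8 + 3/8*1/8 = 1/4
  d_2[W] = 3/8*1/8 + 1/8*1/8 + 1/8*3/8 + 3/8*3/8 = 1/4
d_2 = (X=23/64, Y=9/64, Z=1/4, W=1/4)
  d_3[X] = 23/64*3/8 + 9/64*1/2 + 1/4*1/8 + 1/4*3/8 = 169/512
  d_3[Y] = 23/64*1/8 + 9/64*1/4 + 1/4*1/8 + 1/4*1/8 = 73/512
  d_3[Z] = 23/64*3/8 + 9/64*1/8 + 1/4*3/8 + 1/4*1/8 = 71/256
  d_3[W] = 23/64*1/8 + 9/64*1/8 + 1/4*3/8 + 1/4*3/8 = 1/4
d_3 = (X=169/512, Y=73/512, Z=71/256, W=1/4)
  d_4[X] = 169/512*3/8 + 73/512*1/2 + 71/256*1/8 + 1/4*3/8 = 1325/4096
  d_4[Y] = 169/512*1/8 + 73/512*1/4 + 71/256*1/8 + 1/4*1/8 = 585/4096
  d_4[Z] = 169/512*3/8 + 73/512*1/8 + 71/256*3/8 + 1/4*1/8 = 567/2048
  d_4[W] = 169/512*1/8 + 73/512*1/8 + 71/256*3/8 + 1/4*3/8 = 263/1024
d_4 = (X=1325/4096, Y=585/4096, Z=567/2048, W=263/1024)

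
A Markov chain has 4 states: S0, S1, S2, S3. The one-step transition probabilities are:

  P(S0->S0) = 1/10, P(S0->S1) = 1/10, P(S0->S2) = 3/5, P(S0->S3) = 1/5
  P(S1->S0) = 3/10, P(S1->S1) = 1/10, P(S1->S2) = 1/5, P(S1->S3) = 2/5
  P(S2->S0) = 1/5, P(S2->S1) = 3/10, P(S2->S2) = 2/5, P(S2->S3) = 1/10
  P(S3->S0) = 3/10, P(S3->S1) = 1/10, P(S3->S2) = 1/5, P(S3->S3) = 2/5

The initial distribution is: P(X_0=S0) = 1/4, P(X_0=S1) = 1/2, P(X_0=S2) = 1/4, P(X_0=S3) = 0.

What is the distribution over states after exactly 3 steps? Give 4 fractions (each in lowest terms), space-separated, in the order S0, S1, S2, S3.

Answer: 11/50 43/250 9/25 31/125

Derivation:
Propagating the distribution step by step (d_{t+1} = d_t * P):
d_0 = (S0=1/4, S1=1/2, S2=1/4, S3=0)
  d_1[S0] = 1/4*1/10 + 1/2*3/10 + 1/4*1/5 + 0*3/10 = 9/40
  d_1[S1] = 1/4*1/10 + 1/2*1/10 + 1/4*3/10 + 0*1/10 = 3/20
  d_1[S2] = 1/4*3/5 + 1/2*1/5 + 1/4*2/5 + 0*1/5 = 7/20
  d_1[S3] = 1/4*1/5 + 1/2*2/5 + 1/4*1/10 + 0*2/5 = 11/40
d_1 = (S0=9/40, S1=3/20, S2=7/20, S3=11/40)
  d_2[S0] = 9/40*1/10 + 3/20*3/10 + 7/20*1/5 + 11/40*3/10 = 11/50
  d_2[S1] = 9/40*1/10 + 3/20*1/10 + 7/20*3/10 + 11/40*1/10 = 17/100
  d_2[S2] = 9/40*3/5 + 3/20*1/5 + 7/20*2/5 + 11/40*1/5 = 9/25
  d_2[S3] = 9/40*1/5 + 3/20*2/5 + 7/20*1/10 + 11/40*2/5 = 1/4
d_2 = (S0=11/50, S1=17/100, S2=9/25, S3=1/4)
  d_3[S0] = 11/50*1/10 + 17/100*3/10 + 9/25*1/5 + 1/4*3/10 = 11/50
  d_3[S1] = 11/50*1/10 + 17/100*1/10 + 9/25*3/10 + 1/4*1/10 = 43/250
  d_3[S2] = 11/50*3/5 + 17/100*1/5 + 9/25*2/5 + 1/4*1/5 = 9/25
  d_3[S3] = 11/50*1/5 + 17/100*2/5 + 9/25*1/10 + 1/4*2/5 = 31/125
d_3 = (S0=11/50, S1=43/250, S2=9/25, S3=31/125)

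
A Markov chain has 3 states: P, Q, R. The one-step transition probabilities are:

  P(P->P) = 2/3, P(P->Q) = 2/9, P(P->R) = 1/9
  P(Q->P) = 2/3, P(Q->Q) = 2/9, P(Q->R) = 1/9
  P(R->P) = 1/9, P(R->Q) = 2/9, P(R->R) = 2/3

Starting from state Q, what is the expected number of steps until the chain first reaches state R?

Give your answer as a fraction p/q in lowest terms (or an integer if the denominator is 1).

Let h_i = expected steps to first reach R from state i.
Boundary: h_R = 0.
First-step equations for the other states:
  h_P = 1 + 2/3*h_P + 2/9*h_Q + 1/9*h_R
  h_Q = 1 + 2/3*h_P + 2/9*h_Q + 1/9*h_R

Substituting h_R = 0 and rearranging gives the linear system (I - Q) h = 1:
  [1/3, -2/9] . (h_P, h_Q) = 1
  [-2/3, 7/9] . (h_P, h_Q) = 1

Solving yields:
  h_P = 9
  h_Q = 9

Starting state is Q, so the expected hitting time is h_Q = 9.

Answer: 9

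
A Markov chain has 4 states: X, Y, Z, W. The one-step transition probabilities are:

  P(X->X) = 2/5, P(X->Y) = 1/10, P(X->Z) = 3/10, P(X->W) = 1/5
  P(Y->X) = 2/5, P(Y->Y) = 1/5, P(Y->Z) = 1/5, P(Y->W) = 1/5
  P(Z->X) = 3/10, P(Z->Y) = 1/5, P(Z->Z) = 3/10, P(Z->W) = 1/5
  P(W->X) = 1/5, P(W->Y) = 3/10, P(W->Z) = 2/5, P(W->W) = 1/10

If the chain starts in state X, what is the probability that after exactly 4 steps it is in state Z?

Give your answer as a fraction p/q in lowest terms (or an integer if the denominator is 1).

Answer: 2997/10000

Derivation:
Computing P^4 by repeated multiplication:
P^1 =
  X: [2/5, 1/10, 3/10, 1/5]
  Y: [2/5, 1/5, 1/5, 1/5]
  Z: [3/10, 1/5, 3/10, 1/5]
  W: [1/5, 3/10, 2/5, 1/10]
P^2 =
  X: [33/100, 9/50, 31/100, 9/50]
  Y: [17/50, 9/50, 3/10, 9/50]
  Z: [33/100, 19/100, 3/10, 9/50]
  W: [17/50, 19/100, 7/25, 19/100]
P^3 =
  X: [333/1000, 37/200, 3/10, 91/500]
  Y: [167/500, 23/125, 3/10, 91/500]
  Z: [167/500, 37/200, 299/1000, 91/500]
  W: [167/500, 37/200, 3/10, 181/1000]
P^4 =
  X: [417/1250, 1849/10000, 2997/10000, 909/5000]
  Y: [417/1250, 231/1250, 1499/5000, 909/5000]
  Z: [3337/10000, 231/1250, 2997/10000, 909/5000]
  W: [1669/5000, 1847/10000, 749/2500, 1819/10000]

(P^4)[X -> Z] = 2997/10000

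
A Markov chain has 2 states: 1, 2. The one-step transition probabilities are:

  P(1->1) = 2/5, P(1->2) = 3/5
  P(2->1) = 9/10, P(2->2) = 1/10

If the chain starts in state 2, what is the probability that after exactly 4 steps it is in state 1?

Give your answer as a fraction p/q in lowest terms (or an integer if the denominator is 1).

Answer: 9/16

Derivation:
Computing P^4 by repeated multiplication:
P^1 =
  1: [2/5, 3/5]
  2: [9/10, 1/10]
P^2 =
  1: [7/10, 3/10]
  2: [9/20, 11/20]
P^3 =
  1: [11/20, 9/20]
  2: [27/40, 13/40]
P^4 =
  1: [5/8, 3/8]
  2: [9/16, 7/16]

(P^4)[2 -> 1] = 9/16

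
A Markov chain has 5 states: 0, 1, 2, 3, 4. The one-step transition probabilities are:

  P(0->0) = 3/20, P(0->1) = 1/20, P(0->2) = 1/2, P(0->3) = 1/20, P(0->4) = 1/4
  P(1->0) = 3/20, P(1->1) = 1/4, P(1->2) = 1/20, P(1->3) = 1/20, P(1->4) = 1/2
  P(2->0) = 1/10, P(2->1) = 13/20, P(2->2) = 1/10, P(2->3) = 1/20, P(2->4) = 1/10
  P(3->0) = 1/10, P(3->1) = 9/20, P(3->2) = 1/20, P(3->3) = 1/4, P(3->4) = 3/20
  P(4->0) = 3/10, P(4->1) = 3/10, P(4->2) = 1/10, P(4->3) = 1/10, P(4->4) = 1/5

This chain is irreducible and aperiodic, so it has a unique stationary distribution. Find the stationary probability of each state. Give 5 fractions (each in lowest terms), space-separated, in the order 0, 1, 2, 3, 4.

Answer: 2631/14573 4447/14573 2229/14573 1167/14573 4099/14573

Derivation:
The stationary distribution satisfies pi = pi * P, i.e.:
  pi_0 = 3/20*pi_0 + 3/20*pi_1 + 1/10*pi_2 + 1/10*pi_3 + 3/10*pi_4
  pi_1 = 1/20*pi_0 + 1/4*pi_1 + 13/20*pi_2 + 9/20*pi_3 + 3/10*pi_4
  pi_2 = 1/2*pi_0 + 1/20*pi_1 + 1/10*pi_2 + 1/20*pi_3 + 1/10*pi_4
  pi_3 = 1/20*pi_0 + 1/20*pi_1 + 1/20*pi_2 + 1/4*pi_3 + 1/10*pi_4
  pi_4 = 1/4*pi_0 + 1/2*pi_1 + 1/10*pi_2 + 3/20*pi_3 + 1/5*pi_4
with normalization: pi_0 + pi_1 + pi_2 + pi_3 + pi_4 = 1.

Using the first 4 balance equations plus normalization, the linear system A*pi = b is:
  [-17/20, 3/20, 1/10, 1/10, 3/10] . pi = 0
  [1/20, -3/4, 13/20, 9/20, 3/10] . pi = 0
  [1/2, 1/20, -9/10, 1/20, 1/10] . pi = 0
  [1/20, 1/20, 1/20, -3/4, 1/10] . pi = 0
  [1, 1, 1, 1, 1] . pi = 1

Solving yields:
  pi_0 = 2631/14573
  pi_1 = 4447/14573
  pi_2 = 2229/14573
  pi_3 = 1167/14573
  pi_4 = 4099/14573

Verification (pi * P):
  2631/14573*3/20 + 4447/14573*3/20 + 2229/14573*1/10 + 1167/14573*1/10 + 4099/14573*3/10 = 2631/14573 = pi_0  (ok)
  2631/14573*1/20 + 4447/14573*1/4 + 2229/14573*13/20 + 1167/14573*9/20 + 4099/14573*3/10 = 4447/14573 = pi_1  (ok)
  2631/14573*1/2 + 4447/14573*1/20 + 2229/14573*1/10 + 1167/14573*1/20 + 4099/14573*1/10 = 2229/14573 = pi_2  (ok)
  2631/14573*1/20 + 4447/14573*1/20 + 2229/14573*1/20 + 1167/14573*1/4 + 4099/14573*1/10 = 1167/14573 = pi_3  (ok)
  2631/14573*1/4 + 4447/14573*1/2 + 2229/14573*1/10 + 1167/14573*3/20 + 4099/14573*1/5 = 4099/14573 = pi_4  (ok)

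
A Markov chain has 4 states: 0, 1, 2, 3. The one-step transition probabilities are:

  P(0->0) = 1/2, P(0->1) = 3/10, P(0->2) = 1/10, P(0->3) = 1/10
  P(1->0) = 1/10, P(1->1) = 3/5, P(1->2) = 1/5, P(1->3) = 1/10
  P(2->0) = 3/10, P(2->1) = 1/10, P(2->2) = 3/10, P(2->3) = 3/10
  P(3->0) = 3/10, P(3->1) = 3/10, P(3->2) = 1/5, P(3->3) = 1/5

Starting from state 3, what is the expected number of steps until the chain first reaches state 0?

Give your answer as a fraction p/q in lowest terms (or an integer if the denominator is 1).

Answer: 630/143

Derivation:
Let h_i = expected steps to first reach 0 from state i.
Boundary: h_0 = 0.
First-step equations for the other states:
  h_1 = 1 + 1/10*h_0 + 3/5*h_1 + 1/5*h_2 + 1/10*h_3
  h_2 = 1 + 3/10*h_0 + 1/10*h_1 + 3/10*h_2 + 3/10*h_3
  h_3 = 1 + 3/10*h_0 + 3/10*h_1 + 1/5*h_2 + 1/5*h_3

Substituting h_0 = 0 and rearranging gives the linear system (I - Q) h = 1:
  [2/5, -1/5, -1/10] . (h_1, h_2, h_3) = 1
  [-1/10, 7/10, -3/10] . (h_1, h_2, h_3) = 1
  [-3/10, -1/5, 4/5] . (h_1, h_2, h_3) = 1

Solving yields:
  h_1 = 810/143
  h_2 = 590/143
  h_3 = 630/143

Starting state is 3, so the expected hitting time is h_3 = 630/143.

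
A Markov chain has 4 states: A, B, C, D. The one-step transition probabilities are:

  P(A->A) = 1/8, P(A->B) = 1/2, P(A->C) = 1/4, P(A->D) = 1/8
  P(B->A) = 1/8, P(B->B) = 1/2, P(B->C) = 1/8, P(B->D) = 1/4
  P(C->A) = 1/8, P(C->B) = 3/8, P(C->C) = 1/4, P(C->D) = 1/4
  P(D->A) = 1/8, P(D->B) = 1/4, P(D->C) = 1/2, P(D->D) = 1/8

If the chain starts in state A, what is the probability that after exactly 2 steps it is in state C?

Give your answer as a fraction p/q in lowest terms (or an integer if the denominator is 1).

Answer: 7/32

Derivation:
Computing P^2 by repeated multiplication:
P^1 =
  A: [1/8, 1/2, 1/4, 1/8]
  B: [1/8, 1/2, 1/8, 1/4]
  C: [1/8, 3/8, 1/4, 1/4]
  D: [1/8, 1/4, 1/2, 1/8]
P^2 =
  A: [1/8, 7/16, 7/32, 7/32]
  B: [1/8, 27/64, 1/4, 13/64]
  C: [1/8, 13/32, 17/64, 13/64]
  D: [1/8, 13/32, 1/4, 7/32]

(P^2)[A -> C] = 7/32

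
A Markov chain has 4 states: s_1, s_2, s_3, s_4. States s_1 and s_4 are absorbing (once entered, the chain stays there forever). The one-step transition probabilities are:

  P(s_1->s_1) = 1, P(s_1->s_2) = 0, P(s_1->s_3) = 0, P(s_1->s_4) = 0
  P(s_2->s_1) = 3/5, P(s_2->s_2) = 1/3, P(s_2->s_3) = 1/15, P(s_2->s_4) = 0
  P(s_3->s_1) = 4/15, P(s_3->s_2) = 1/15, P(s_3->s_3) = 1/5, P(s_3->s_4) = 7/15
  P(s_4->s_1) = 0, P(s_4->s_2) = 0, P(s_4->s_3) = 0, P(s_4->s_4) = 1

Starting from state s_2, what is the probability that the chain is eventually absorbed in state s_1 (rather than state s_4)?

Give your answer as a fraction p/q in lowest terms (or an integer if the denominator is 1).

Answer: 16/17

Derivation:
Let a_i = P(absorbed in s_1 | start in state i).
Boundary conditions: a_s_1 = 1, a_s_4 = 0.
For each transient state i, a_i = sum_j P(i->j) * a_j:
  a_s_2 = 3/5*a_s_1 + 1/3*a_s_2 + 1/15*a_s_3 + 0*a_s_4
  a_s_3 = 4/15*a_s_1 + 1/15*a_s_2 + 1/5*a_s_3 + 7/15*a_s_4

Substituting a_s_1 = 1 and a_s_4 = 0, rearrange to (I - Q) a = r where r[i] = P(i -> s_1):
  [2/3, -1/15] . (a_s_2, a_s_3) = 3/5
  [-1/15, 4/5] . (a_s_2, a_s_3) = 4/15

Solving yields:
  a_s_2 = 16/17
  a_s_3 = 7/17

Starting state is s_2, so the absorption probability is a_s_2 = 16/17.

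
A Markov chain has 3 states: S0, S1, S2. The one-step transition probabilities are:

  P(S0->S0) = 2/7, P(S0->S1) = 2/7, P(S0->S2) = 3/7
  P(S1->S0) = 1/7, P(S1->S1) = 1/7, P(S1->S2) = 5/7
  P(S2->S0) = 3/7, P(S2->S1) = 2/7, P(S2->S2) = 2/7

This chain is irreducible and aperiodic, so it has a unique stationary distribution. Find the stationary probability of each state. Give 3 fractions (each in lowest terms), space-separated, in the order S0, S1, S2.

Answer: 5/16 1/4 7/16

Derivation:
The stationary distribution satisfies pi = pi * P, i.e.:
  pi_S0 = 2/7*pi_S0 + 1/7*pi_S1 + 3/7*pi_S2
  pi_S1 = 2/7*pi_S0 + 1/7*pi_S1 + 2/7*pi_S2
  pi_S2 = 3/7*pi_S0 + 5/7*pi_S1 + 2/7*pi_S2
with normalization: pi_S0 + pi_S1 + pi_S2 = 1.

Using the first 2 balance equations plus normalization, the linear system A*pi = b is:
  [-5/7, 1/7, 3/7] . pi = 0
  [2/7, -6/7, 2/7] . pi = 0
  [1, 1, 1] . pi = 1

Solving yields:
  pi_S0 = 5/16
  pi_S1 = 1/4
  pi_S2 = 7/16

Verification (pi * P):
  5/16*2/7 + 1/4*1/7 + 7/16*3/7 = 5/16 = pi_S0  (ok)
  5/16*2/7 + 1/4*1/7 + 7/16*2/7 = 1/4 = pi_S1  (ok)
  5/16*3/7 + 1/4*5/7 + 7/16*2/7 = 7/16 = pi_S2  (ok)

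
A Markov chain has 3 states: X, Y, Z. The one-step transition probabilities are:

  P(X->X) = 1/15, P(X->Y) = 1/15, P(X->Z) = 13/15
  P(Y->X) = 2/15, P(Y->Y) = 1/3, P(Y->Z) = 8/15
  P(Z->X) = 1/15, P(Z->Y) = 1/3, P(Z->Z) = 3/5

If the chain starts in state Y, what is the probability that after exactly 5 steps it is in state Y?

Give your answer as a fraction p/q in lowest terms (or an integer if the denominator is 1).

Computing P^5 by repeated multiplication:
P^1 =
  X: [1/15, 1/15, 13/15]
  Y: [2/15, 1/3, 8/15]
  Z: [1/15, 1/3, 3/5]
P^2 =
  X: [16/225, 71/225, 46/75]
  Y: [4/45, 67/225, 46/75]
  Z: [4/45, 71/225, 134/225]
P^3 =
  X: [296/3375, 1061/3375, 2018/3375]
  Y: [292/3375, 209/675, 2038/3375]
  Z: [296/3375, 209/675, 226/375]
P^4 =
  X: [4436/50625, 15691/50625, 10166/16875]
  Y: [884/10125, 15707/50625, 10166/16875]
  Z: [884/10125, 15691/50625, 30514/50625]
P^5 =
  X: [66316/759375, 235381/759375, 457678/759375]
  Y: [66332/759375, 47089/151875, 457598/759375]
  Z: [66316/759375, 47089/151875, 50846/84375]

(P^5)[Y -> Y] = 47089/151875

Answer: 47089/151875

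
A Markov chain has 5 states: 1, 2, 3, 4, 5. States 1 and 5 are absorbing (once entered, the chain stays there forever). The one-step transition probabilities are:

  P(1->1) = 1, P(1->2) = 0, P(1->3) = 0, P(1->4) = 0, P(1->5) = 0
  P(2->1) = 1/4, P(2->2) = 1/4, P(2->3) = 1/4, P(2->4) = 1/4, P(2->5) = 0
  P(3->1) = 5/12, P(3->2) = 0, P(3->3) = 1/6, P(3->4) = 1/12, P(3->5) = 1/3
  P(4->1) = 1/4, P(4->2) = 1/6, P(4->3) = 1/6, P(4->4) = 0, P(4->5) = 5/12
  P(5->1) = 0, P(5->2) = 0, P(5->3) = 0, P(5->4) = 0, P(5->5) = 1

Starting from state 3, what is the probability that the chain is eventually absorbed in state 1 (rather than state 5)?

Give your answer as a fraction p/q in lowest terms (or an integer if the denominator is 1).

Let a_i = P(absorbed in 1 | start in state i).
Boundary conditions: a_1 = 1, a_5 = 0.
For each transient state i, a_i = sum_j P(i->j) * a_j:
  a_2 = 1/4*a_1 + 1/4*a_2 + 1/4*a_3 + 1/4*a_4 + 0*a_5
  a_3 = 5/12*a_1 + 0*a_2 + 1/6*a_3 + 1/12*a_4 + 1/3*a_5
  a_4 = 1/4*a_1 + 1/6*a_2 + 1/6*a_3 + 0*a_4 + 5/12*a_5

Substituting a_1 = 1 and a_5 = 0, rearrange to (I - Q) a = r where r[i] = P(i -> 1):
  [3/4, -1/4, -1/4] . (a_2, a_3, a_4) = 1/4
  [0, 5/6, -1/12] . (a_2, a_3, a_4) = 5/12
  [-1/6, -1/6, 1] . (a_2, a_3, a_4) = 1/4

Solving yields:
  a_2 = 221/332
  a_3 = 181/332
  a_4 = 75/166

Starting state is 3, so the absorption probability is a_3 = 181/332.

Answer: 181/332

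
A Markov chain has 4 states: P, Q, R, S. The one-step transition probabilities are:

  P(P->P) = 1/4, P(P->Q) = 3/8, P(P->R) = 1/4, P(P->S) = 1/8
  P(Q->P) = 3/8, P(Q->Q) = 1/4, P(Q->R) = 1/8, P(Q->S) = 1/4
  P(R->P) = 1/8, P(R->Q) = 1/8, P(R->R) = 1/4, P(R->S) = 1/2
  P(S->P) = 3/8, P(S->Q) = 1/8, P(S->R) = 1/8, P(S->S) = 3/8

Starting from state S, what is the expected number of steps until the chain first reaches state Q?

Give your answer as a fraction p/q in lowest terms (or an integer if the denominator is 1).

Let h_i = expected steps to first reach Q from state i.
Boundary: h_Q = 0.
First-step equations for the other states:
  h_P = 1 + 1/4*h_P + 3/8*h_Q + 1/4*h_R + 1/8*h_S
  h_R = 1 + 1/8*h_P + 1/8*h_Q + 1/4*h_R + 1/2*h_S
  h_S = 1 + 3/8*h_P + 1/8*h_Q + 1/8*h_R + 3/8*h_S

Substituting h_Q = 0 and rearranging gives the linear system (I - Q) h = 1:
  [3/4, -1/4, -1/8] . (h_P, h_R, h_S) = 1
  [-1/8, 3/4, -1/2] . (h_P, h_R, h_S) = 1
  [-3/8, -1/8, 5/8] . (h_P, h_R, h_S) = 1

Solving yields:
  h_P = 408/103
  h_R = 552/103
  h_S = 520/103

Starting state is S, so the expected hitting time is h_S = 520/103.

Answer: 520/103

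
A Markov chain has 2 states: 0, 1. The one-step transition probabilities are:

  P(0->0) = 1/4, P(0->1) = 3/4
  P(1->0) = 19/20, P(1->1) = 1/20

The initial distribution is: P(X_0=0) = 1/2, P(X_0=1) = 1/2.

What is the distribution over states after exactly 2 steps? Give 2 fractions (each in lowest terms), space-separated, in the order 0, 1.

Propagating the distribution step by step (d_{t+1} = d_t * P):
d_0 = (0=1/2, 1=1/2)
  d_1[0] = 1/2*1/4 + 1/2*19/20 = 3/5
  d_1[1] = 1/2*3/4 + 1/2*1/20 = 2/5
d_1 = (0=3/5, 1=2/5)
  d_2[0] = 3/5*1/4 + 2/5*19/20 = 53/100
  d_2[1] = 3/5*3/4 + 2/5*1/20 = 47/100
d_2 = (0=53/100, 1=47/100)

Answer: 53/100 47/100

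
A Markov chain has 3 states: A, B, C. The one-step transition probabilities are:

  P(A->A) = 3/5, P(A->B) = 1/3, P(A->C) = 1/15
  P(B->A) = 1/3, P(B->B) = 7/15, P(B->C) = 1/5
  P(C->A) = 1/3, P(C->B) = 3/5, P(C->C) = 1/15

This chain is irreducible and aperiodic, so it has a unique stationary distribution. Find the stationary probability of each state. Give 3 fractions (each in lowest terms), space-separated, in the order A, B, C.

The stationary distribution satisfies pi = pi * P, i.e.:
  pi_A = 3/5*pi_A + 1/3*pi_B + 1/3*pi_C
  pi_B = 1/3*pi_A + 7/15*pi_B + 3/5*pi_C
  pi_C = 1/15*pi_A + 1/5*pi_B + 1/15*pi_C
with normalization: pi_A + pi_B + pi_C = 1.

Using the first 2 balance equations plus normalization, the linear system A*pi = b is:
  [-2/5, 1/3, 1/3] . pi = 0
  [1/3, -8/15, 3/5] . pi = 0
  [1, 1, 1] . pi = 1

Solving yields:
  pi_A = 5/11
  pi_B = 79/187
  pi_C = 23/187

Verification (pi * P):
  5/11*3/5 + 79/187*1/3 + 23/187*1/3 = 5/11 = pi_A  (ok)
  5/11*1/3 + 79/187*7/15 + 23/187*3/5 = 79/187 = pi_B  (ok)
  5/11*1/15 + 79/187*1/5 + 23/187*1/15 = 23/187 = pi_C  (ok)

Answer: 5/11 79/187 23/187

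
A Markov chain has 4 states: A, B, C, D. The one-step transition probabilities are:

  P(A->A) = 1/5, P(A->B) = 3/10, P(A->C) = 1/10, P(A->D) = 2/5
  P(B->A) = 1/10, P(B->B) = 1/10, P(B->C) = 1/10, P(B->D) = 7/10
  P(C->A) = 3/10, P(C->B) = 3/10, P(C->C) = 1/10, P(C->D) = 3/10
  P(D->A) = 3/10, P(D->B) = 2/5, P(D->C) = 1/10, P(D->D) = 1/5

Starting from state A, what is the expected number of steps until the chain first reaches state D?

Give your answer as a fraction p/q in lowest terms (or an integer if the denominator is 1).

Let h_i = expected steps to first reach D from state i.
Boundary: h_D = 0.
First-step equations for the other states:
  h_A = 1 + 1/5*h_A + 3/10*h_B + 1/10*h_C + 2/5*h_D
  h_B = 1 + 1/10*h_A + 1/10*h_B + 1/10*h_C + 7/10*h_D
  h_C = 1 + 3/10*h_A + 3/10*h_B + 1/10*h_C + 3/10*h_D

Substituting h_D = 0 and rearranging gives the linear system (I - Q) h = 1:
  [4/5, -3/10, -1/10] . (h_A, h_B, h_C) = 1
  [-1/10, 9/10, -1/10] . (h_A, h_B, h_C) = 1
  [-3/10, -3/10, 9/10] . (h_A, h_B, h_C) = 1

Solving yields:
  h_A = 200/93
  h_B = 50/31
  h_C = 220/93

Starting state is A, so the expected hitting time is h_A = 200/93.

Answer: 200/93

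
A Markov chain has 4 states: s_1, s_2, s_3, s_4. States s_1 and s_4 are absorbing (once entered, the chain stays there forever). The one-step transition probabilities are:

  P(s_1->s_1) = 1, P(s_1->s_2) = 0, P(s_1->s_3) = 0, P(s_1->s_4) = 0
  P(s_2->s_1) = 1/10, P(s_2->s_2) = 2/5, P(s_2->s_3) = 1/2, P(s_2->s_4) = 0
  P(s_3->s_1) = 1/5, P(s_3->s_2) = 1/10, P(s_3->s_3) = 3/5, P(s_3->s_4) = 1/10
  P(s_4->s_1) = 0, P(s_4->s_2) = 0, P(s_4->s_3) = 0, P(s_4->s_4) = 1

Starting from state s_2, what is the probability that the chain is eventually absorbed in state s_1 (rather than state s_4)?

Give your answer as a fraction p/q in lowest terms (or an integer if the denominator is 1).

Answer: 14/19

Derivation:
Let a_i = P(absorbed in s_1 | start in state i).
Boundary conditions: a_s_1 = 1, a_s_4 = 0.
For each transient state i, a_i = sum_j P(i->j) * a_j:
  a_s_2 = 1/10*a_s_1 + 2/5*a_s_2 + 1/2*a_s_3 + 0*a_s_4
  a_s_3 = 1/5*a_s_1 + 1/10*a_s_2 + 3/5*a_s_3 + 1/10*a_s_4

Substituting a_s_1 = 1 and a_s_4 = 0, rearrange to (I - Q) a = r where r[i] = P(i -> s_1):
  [3/5, -1/2] . (a_s_2, a_s_3) = 1/10
  [-1/10, 2/5] . (a_s_2, a_s_3) = 1/5

Solving yields:
  a_s_2 = 14/19
  a_s_3 = 13/19

Starting state is s_2, so the absorption probability is a_s_2 = 14/19.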